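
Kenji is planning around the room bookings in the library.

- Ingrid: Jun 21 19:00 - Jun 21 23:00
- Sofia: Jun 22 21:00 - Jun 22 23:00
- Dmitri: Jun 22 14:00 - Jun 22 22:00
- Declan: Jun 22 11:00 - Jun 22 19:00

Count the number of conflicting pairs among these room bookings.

2

Sorted by start: Ingrid, Declan, Dmitri, Sofia.
Declan starts after Ingrid ends — done with Ingrid.
Dmitri starts before Declan ends → Declan and Dmitri overlap.
Sofia starts after Declan ends.
Sofia starts before Dmitri ends → Dmitri and Sofia overlap.
Overlapping pairs: Declan & Dmitri, Dmitri & Sofia — 2 in total.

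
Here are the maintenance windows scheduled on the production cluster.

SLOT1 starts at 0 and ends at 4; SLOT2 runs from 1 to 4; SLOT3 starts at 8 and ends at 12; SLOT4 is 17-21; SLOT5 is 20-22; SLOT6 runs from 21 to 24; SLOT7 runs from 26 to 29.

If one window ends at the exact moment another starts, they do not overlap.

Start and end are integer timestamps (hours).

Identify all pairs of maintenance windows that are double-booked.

SLOT1 & SLOT2, SLOT4 & SLOT5, SLOT5 & SLOT6

Sorted by start: SLOT1, SLOT2, SLOT3, SLOT4, SLOT5, SLOT6, SLOT7.
SLOT2 starts before SLOT1 ends → SLOT1 and SLOT2 overlap.
SLOT3 starts after SLOT1 ends — done with SLOT1.
SLOT3 starts after SLOT2 ends — done with SLOT2.
SLOT4 starts after SLOT3 ends — done with SLOT3.
SLOT5 starts before SLOT4 ends → SLOT4 and SLOT5 overlap.
SLOT6 starts exactly when SLOT4 ends (back-to-back, no overlap) — done with SLOT4.
SLOT6 starts before SLOT5 ends → SLOT5 and SLOT6 overlap.
SLOT7 starts after SLOT5 ends.
SLOT7 starts after SLOT6 ends.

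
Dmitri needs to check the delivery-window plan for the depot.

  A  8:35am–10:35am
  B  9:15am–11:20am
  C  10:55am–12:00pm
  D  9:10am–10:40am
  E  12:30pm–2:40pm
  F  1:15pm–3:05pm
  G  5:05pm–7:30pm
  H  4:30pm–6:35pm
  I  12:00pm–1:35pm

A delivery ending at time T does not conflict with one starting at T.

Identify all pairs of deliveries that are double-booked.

Sorted by start: A, D, B, C, I, E, F, H, G.
D starts before A ends → A and D overlap.
B starts before A ends → A and B overlap.
C starts after A ends — done with A.
B starts before D ends → D and B overlap.
C starts after D ends — done with D.
C starts before B ends → B and C overlap.
I starts after B ends — done with B.
I starts exactly when C ends (back-to-back, no overlap) — done with C.
E starts before I ends → I and E overlap.
F starts before I ends → I and F overlap.
H starts after I ends — done with I.
F starts before E ends → E and F overlap.
H starts after E ends — done with E.
H starts after F ends — done with F.
G starts before H ends → H and G overlap.

A & B, A & D, B & C, B & D, E & F, E & I, F & I, G & H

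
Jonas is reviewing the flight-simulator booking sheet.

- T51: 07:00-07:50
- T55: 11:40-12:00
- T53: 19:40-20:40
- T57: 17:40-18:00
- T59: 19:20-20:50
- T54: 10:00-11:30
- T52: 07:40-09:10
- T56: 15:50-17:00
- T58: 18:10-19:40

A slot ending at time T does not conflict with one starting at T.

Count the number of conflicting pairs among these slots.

3

Sorted by start: T51, T52, T54, T55, T56, T57, T58, T59, T53.
T52 starts before T51 ends → T51 and T52 overlap.
T54 starts after T51 ends, so nothing later overlaps T51 either.
T54 starts after T52 ends, so nothing later overlaps T52 either.
T55 starts after T54 ends, so nothing later overlaps T54 either.
T56 starts after T55 ends, so nothing later overlaps T55 either.
T57 starts after T56 ends, so nothing later overlaps T56 either.
T58 starts after T57 ends, so nothing later overlaps T57 either.
T59 starts before T58 ends → T58 and T59 overlap.
T53 starts exactly when T58 ends (back-to-back, no overlap).
T53 starts before T59 ends → T59 and T53 overlap.
Overlapping pairs: T51 & T52, T53 & T59, T58 & T59 — 3 in total.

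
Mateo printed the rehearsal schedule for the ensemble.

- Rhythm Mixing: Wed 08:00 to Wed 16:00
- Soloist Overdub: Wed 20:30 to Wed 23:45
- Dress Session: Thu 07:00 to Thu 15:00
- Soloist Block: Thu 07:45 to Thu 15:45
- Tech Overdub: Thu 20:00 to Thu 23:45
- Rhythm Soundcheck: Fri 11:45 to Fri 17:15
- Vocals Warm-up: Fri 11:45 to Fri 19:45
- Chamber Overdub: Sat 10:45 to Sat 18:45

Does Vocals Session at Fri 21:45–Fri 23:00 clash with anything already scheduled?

No — it doesn't clash with anything

Rhythm Mixing: ends Wed 16:00 at or before Vocals Session starts Fri 21:45 → clear.
Soloist Overdub: ends Wed 23:45 at or before Vocals Session starts Fri 21:45 → clear.
Dress Session: ends Thu 15:00 at or before Vocals Session starts Fri 21:45 → clear.
Soloist Block: ends Thu 15:45 at or before Vocals Session starts Fri 21:45 → clear.
Tech Overdub: ends Thu 23:45 at or before Vocals Session starts Fri 21:45 → clear.
Rhythm Soundcheck: ends Fri 17:15 at or before Vocals Session starts Fri 21:45 → clear.
Vocals Warm-up: ends Fri 19:45 at or before Vocals Session starts Fri 21:45 → clear.
Chamber Overdub: starts Sat 10:45 at or after Vocals Session ends Fri 23:00 → clear.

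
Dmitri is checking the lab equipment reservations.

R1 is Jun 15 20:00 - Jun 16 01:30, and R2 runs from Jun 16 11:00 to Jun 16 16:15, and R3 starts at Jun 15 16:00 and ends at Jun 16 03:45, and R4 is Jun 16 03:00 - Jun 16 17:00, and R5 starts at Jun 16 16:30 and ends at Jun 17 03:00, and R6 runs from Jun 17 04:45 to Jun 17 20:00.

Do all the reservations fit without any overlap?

No

Sorted by start: R3, R1, R4, R2, R5, R6.
R1 starts before R3 ends → R3 and R1 overlap.
That's a conflict, so the schedule is not conflict-free.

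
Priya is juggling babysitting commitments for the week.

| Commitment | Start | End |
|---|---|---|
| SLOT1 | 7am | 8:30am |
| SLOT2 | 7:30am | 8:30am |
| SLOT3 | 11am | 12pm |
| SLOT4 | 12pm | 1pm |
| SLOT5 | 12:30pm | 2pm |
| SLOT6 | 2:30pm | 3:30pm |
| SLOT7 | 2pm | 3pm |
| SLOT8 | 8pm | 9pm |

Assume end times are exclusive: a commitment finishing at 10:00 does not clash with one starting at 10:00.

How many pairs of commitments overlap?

Check each pair: they overlap iff neither finishes before the other starts.
Sorted by start: SLOT1, SLOT2, SLOT3, SLOT4, SLOT5, SLOT7, SLOT6, SLOT8.
SLOT2 starts before SLOT1 ends → SLOT1 and SLOT2 overlap.
SLOT3 starts after SLOT1 ends — done with SLOT1.
SLOT3 starts after SLOT2 ends — done with SLOT2.
SLOT4 starts exactly when SLOT3 ends (back-to-back, no overlap) — done with SLOT3.
SLOT5 starts before SLOT4 ends → SLOT4 and SLOT5 overlap.
SLOT7 starts after SLOT4 ends — done with SLOT4.
SLOT7 starts exactly when SLOT5 ends (back-to-back, no overlap) — done with SLOT5.
SLOT6 starts before SLOT7 ends → SLOT7 and SLOT6 overlap.
SLOT8 starts after SLOT7 ends.
SLOT8 starts after SLOT6 ends.
Overlapping pairs: SLOT1 & SLOT2, SLOT4 & SLOT5, SLOT6 & SLOT7 — 3 in total.

3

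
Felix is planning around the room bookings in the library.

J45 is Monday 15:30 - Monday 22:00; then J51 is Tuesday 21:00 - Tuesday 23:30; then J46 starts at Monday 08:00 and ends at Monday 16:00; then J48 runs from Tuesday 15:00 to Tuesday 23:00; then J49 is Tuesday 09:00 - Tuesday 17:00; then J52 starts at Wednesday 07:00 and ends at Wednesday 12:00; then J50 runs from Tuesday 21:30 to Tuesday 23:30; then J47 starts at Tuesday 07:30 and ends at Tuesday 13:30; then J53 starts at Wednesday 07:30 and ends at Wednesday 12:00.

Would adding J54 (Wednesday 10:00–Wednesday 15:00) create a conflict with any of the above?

J46: ends Monday 16:00 at or before J54 starts Wednesday 10:00 → clear.
J45: ends Monday 22:00 at or before J54 starts Wednesday 10:00 → clear.
J47: ends Tuesday 13:30 at or before J54 starts Wednesday 10:00 → clear.
J49: ends Tuesday 17:00 at or before J54 starts Wednesday 10:00 → clear.
J48: ends Tuesday 23:00 at or before J54 starts Wednesday 10:00 → clear.
J51: ends Tuesday 23:30 at or before J54 starts Wednesday 10:00 → clear.
J50: ends Tuesday 23:30 at or before J54 starts Wednesday 10:00 → clear.
J52: starts Wednesday 07:00 before J54 ends Wednesday 15:00, and ends Wednesday 12:00 after J54 starts Wednesday 10:00 → overlap.
J53: starts Wednesday 07:30 before J54 ends Wednesday 15:00, and ends Wednesday 12:00 after J54 starts Wednesday 10:00 → overlap.
J54 overlaps J52, J53.

Yes — it overlaps J52, J53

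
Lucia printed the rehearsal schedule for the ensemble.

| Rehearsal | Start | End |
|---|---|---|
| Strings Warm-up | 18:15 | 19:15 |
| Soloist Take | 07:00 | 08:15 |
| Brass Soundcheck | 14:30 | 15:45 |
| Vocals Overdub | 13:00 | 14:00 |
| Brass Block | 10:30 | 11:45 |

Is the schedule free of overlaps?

Sorted by start: Soloist Take, Brass Block, Vocals Overdub, Brass Soundcheck, Strings Warm-up.
Brass Block starts after Soloist Take ends; Soloist Take is clear from here.
Vocals Overdub starts after Brass Block ends; Brass Block is clear from here.
Brass Soundcheck starts after Vocals Overdub ends; Vocals Overdub is clear from here.
Strings Warm-up starts after Brass Soundcheck ends.
Every pair is clear; the schedule has no overlaps.

Yes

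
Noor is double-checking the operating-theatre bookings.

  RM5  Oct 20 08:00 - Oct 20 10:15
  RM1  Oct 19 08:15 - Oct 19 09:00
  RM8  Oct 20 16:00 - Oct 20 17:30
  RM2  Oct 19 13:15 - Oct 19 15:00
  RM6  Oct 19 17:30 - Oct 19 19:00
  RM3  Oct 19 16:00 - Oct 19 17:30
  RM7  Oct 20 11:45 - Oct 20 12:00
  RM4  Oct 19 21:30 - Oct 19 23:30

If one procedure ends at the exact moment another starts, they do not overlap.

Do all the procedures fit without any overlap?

Sorted by start: RM1, RM2, RM3, RM6, RM4, RM5, RM7, RM8.
RM2 starts after RM1 ends, so RM1 has no further overlaps.
RM3 starts after RM2 ends, so RM2 has no further overlaps.
RM6 starts exactly when RM3 ends (back-to-back, no overlap), so RM3 has no further overlaps.
RM4 starts after RM6 ends, so RM6 has no further overlaps.
RM5 starts after RM4 ends, so RM4 has no further overlaps.
RM7 starts after RM5 ends, so RM5 has no further overlaps.
RM8 starts after RM7 ends.
Every pair is clear; the schedule has no overlaps.

Yes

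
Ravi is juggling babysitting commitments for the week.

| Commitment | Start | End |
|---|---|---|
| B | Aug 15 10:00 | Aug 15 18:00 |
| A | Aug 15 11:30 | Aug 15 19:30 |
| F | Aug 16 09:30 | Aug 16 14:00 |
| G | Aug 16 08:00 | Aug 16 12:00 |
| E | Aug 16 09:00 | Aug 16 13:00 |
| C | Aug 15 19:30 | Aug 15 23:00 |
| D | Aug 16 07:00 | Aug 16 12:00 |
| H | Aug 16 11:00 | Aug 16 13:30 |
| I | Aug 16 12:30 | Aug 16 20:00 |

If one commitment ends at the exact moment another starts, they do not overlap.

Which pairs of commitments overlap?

Sorted by start: B, A, C, D, G, E, F, H, I.
A starts before B ends → B and A overlap.
C starts after B ends — done with B.
C starts exactly when A ends (back-to-back, no overlap) — done with A.
D starts after C ends — done with C.
G starts before D ends → D and G overlap.
E starts before D ends → D and E overlap.
F starts before D ends → D and F overlap.
H starts before D ends → D and H overlap.
I starts after D ends.
E starts before G ends → G and E overlap.
F starts before G ends → G and F overlap.
H starts before G ends → G and H overlap.
I starts after G ends.
F starts before E ends → E and F overlap.
H starts before E ends → E and H overlap.
I starts before E ends → E and I overlap.
H starts before F ends → F and H overlap.
I starts before F ends → F and I overlap.
I starts before H ends → H and I overlap.

A & B, D & E, D & F, D & G, D & H, E & F, E & G, E & H, E & I, F & G, F & H, F & I, G & H, H & I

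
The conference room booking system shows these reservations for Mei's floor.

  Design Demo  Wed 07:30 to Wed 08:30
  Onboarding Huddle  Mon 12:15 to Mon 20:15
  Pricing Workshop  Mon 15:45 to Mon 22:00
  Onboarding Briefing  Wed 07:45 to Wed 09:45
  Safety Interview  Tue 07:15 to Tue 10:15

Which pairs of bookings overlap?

Check each pair: they overlap iff neither finishes before the other starts.
Sorted by start: Onboarding Huddle, Pricing Workshop, Safety Interview, Design Demo, Onboarding Briefing.
Pricing Workshop starts before Onboarding Huddle ends → Onboarding Huddle and Pricing Workshop overlap.
Safety Interview starts after Onboarding Huddle ends, so nothing later overlaps Onboarding Huddle either.
Safety Interview starts after Pricing Workshop ends, so nothing later overlaps Pricing Workshop either.
Design Demo starts after Safety Interview ends, so nothing later overlaps Safety Interview either.
Onboarding Briefing starts before Design Demo ends → Design Demo and Onboarding Briefing overlap.

Design Demo & Onboarding Briefing, Onboarding Huddle & Pricing Workshop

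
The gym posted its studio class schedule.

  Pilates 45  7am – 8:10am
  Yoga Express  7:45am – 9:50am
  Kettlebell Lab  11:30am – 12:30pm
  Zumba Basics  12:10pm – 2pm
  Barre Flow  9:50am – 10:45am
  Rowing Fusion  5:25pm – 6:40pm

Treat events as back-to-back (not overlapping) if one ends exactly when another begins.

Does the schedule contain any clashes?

Yes

Sorted by start: Pilates 45, Yoga Express, Barre Flow, Kettlebell Lab, Zumba Basics, Rowing Fusion.
Yoga Express starts before Pilates 45 ends → Pilates 45 and Yoga Express overlap.
That's a conflict, so the schedule is not conflict-free.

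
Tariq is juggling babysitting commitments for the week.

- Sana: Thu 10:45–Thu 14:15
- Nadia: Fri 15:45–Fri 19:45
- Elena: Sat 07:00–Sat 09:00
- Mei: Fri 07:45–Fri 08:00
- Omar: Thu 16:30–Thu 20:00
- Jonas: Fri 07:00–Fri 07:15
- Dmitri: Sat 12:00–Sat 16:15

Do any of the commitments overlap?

Two intervals overlap when each starts before the other ends.
Sorted by start: Sana, Omar, Jonas, Mei, Nadia, Elena, Dmitri.
Omar starts after Sana ends, so nothing later overlaps Sana either.
Jonas starts after Omar ends, so nothing later overlaps Omar either.
Mei starts after Jonas ends, so nothing later overlaps Jonas either.
Nadia starts after Mei ends, so nothing later overlaps Mei either.
Elena starts after Nadia ends, so nothing later overlaps Nadia either.
Dmitri starts after Elena ends.
Every pair is clear; the schedule has no overlaps.

No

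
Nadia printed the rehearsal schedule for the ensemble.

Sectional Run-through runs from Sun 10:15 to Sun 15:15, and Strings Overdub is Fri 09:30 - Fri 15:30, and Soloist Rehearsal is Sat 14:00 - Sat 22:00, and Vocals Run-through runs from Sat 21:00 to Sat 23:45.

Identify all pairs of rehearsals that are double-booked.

Soloist Rehearsal & Vocals Run-through

Sorted by start: Strings Overdub, Soloist Rehearsal, Vocals Run-through, Sectional Run-through.
Soloist Rehearsal starts after Strings Overdub ends — done with Strings Overdub.
Vocals Run-through starts before Soloist Rehearsal ends → Soloist Rehearsal and Vocals Run-through overlap.
Sectional Run-through starts after Soloist Rehearsal ends.
Sectional Run-through starts after Vocals Run-through ends.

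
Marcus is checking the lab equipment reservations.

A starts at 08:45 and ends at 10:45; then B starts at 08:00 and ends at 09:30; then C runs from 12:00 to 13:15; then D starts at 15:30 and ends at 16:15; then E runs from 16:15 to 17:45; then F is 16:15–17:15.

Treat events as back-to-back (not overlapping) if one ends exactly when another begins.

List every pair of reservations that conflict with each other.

Sorted by start: B, A, C, D, E, F.
A starts before B ends → B and A overlap.
C starts after B ends, so B has no further overlaps.
C starts after A ends, so A has no further overlaps.
D starts after C ends, so C has no further overlaps.
E starts exactly when D ends (back-to-back, no overlap), so D has no further overlaps.
F starts before E ends → E and F overlap.

A & B, E & F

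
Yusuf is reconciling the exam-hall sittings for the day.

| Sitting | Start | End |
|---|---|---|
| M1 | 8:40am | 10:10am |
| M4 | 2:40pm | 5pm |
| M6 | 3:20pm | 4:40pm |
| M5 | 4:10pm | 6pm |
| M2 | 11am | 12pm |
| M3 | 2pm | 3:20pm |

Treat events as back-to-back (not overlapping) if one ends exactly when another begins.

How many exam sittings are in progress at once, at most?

3

Walk through starts and ends in time order (an end at T is processed before a start at T):
8:40am start M1 → 1
10:10am end M1 → 0
11am start M2 → 1
12pm end M2 → 0
2pm start M3 → 1
2:40pm start M4 → 2
3:20pm end M3 → 1
3:20pm start M6 → 2
4:10pm start M5 → 3
4:40pm end M6 → 2
5pm end M4 → 1
6pm end M5 → 0
Peak is 3, at 4:10pm (M4, M5, M6).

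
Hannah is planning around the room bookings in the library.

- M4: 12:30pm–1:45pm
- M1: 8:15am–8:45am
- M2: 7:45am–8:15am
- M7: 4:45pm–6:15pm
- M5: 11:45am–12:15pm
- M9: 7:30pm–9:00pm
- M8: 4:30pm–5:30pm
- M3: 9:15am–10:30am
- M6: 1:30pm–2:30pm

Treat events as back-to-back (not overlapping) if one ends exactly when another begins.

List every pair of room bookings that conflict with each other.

M4 & M6, M7 & M8

Check each pair: they overlap iff neither finishes before the other starts.
Sorted by start: M2, M1, M3, M5, M4, M6, M8, M7, M9.
M1 starts exactly when M2 ends (back-to-back, no overlap), so nothing later overlaps M2 either.
M3 starts after M1 ends, so nothing later overlaps M1 either.
M5 starts after M3 ends, so nothing later overlaps M3 either.
M4 starts after M5 ends, so nothing later overlaps M5 either.
M6 starts before M4 ends → M4 and M6 overlap.
M8 starts after M4 ends, so nothing later overlaps M4 either.
M8 starts after M6 ends, so nothing later overlaps M6 either.
M7 starts before M8 ends → M8 and M7 overlap.
M9 starts after M8 ends.
M9 starts after M7 ends.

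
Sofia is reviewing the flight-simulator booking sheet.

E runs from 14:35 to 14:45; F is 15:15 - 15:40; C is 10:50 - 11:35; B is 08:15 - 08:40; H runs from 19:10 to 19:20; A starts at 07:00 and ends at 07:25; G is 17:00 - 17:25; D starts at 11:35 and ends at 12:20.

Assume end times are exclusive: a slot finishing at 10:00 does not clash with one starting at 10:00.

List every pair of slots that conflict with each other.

Sorted by start: A, B, C, D, E, F, G, H.
B starts after A ends — done with A.
C starts after B ends — done with B.
D starts exactly when C ends (back-to-back, no overlap) — done with C.
E starts after D ends — done with D.
F starts after E ends — done with E.
G starts after F ends — done with F.
H starts after G ends.

none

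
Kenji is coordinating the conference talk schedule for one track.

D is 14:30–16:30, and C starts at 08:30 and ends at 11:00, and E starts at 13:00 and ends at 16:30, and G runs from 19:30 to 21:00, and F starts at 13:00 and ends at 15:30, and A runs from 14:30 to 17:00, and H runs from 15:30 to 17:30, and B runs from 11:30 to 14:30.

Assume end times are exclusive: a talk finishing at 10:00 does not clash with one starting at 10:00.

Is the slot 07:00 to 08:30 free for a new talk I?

Yes — the slot is free

C: starts 08:30 at or after I ends 08:30 → clear.
B: starts 11:30 at or after I ends 08:30 → clear.
E: starts 13:00 at or after I ends 08:30 → clear.
F: starts 13:00 at or after I ends 08:30 → clear.
A: starts 14:30 at or after I ends 08:30 → clear.
D: starts 14:30 at or after I ends 08:30 → clear.
H: starts 15:30 at or after I ends 08:30 → clear.
G: starts 19:30 at or after I ends 08:30 → clear.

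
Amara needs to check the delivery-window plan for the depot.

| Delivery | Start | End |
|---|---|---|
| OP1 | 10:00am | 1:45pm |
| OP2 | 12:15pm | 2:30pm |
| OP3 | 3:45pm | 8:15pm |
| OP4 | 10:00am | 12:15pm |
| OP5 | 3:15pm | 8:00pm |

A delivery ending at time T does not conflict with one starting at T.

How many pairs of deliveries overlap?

Sorted by start: OP1, OP4, OP2, OP5, OP3.
OP4 starts before OP1 ends → OP1 and OP4 overlap.
OP2 starts before OP1 ends → OP1 and OP2 overlap.
OP5 starts after OP1 ends, so OP1 has no further overlaps.
OP2 starts exactly when OP4 ends (back-to-back, no overlap), so OP4 has no further overlaps.
OP5 starts after OP2 ends, so OP2 has no further overlaps.
OP3 starts before OP5 ends → OP5 and OP3 overlap.
Overlapping pairs: OP1 & OP2, OP1 & OP4, OP3 & OP5 — 3 in total.

3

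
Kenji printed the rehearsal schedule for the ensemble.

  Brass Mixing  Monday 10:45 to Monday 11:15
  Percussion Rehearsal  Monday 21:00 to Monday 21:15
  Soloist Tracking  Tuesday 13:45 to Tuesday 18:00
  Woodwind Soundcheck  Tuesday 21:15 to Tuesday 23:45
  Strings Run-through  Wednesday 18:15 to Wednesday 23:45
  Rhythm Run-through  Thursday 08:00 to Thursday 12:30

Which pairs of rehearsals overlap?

none

Two intervals overlap when each starts before the other ends.
Sorted by start: Brass Mixing, Percussion Rehearsal, Soloist Tracking, Woodwind Soundcheck, Strings Run-through, Rhythm Run-through.
Percussion Rehearsal starts after Brass Mixing ends, so nothing later overlaps Brass Mixing either.
Soloist Tracking starts after Percussion Rehearsal ends, so nothing later overlaps Percussion Rehearsal either.
Woodwind Soundcheck starts after Soloist Tracking ends, so nothing later overlaps Soloist Tracking either.
Strings Run-through starts after Woodwind Soundcheck ends, so nothing later overlaps Woodwind Soundcheck either.
Rhythm Run-through starts after Strings Run-through ends.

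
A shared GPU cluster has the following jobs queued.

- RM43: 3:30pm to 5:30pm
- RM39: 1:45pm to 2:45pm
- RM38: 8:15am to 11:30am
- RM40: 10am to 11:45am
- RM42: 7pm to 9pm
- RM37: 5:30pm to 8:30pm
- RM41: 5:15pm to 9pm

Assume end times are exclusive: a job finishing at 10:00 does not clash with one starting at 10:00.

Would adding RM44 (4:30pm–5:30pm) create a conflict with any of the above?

Yes — it overlaps RM41, RM43

RM38: ends 11:30am at or before RM44 starts 4:30pm → clear.
RM40: ends 11:45am at or before RM44 starts 4:30pm → clear.
RM39: ends 2:45pm at or before RM44 starts 4:30pm → clear.
RM43: starts 3:30pm before RM44 ends 5:30pm, and ends 5:30pm after RM44 starts 4:30pm → overlap.
RM41: starts 5:15pm before RM44 ends 5:30pm, and ends 9pm after RM44 starts 4:30pm → overlap.
RM37: starts 5:30pm at or after RM44 ends 5:30pm → clear.
RM42: starts 7pm at or after RM44 ends 5:30pm → clear.
RM44 overlaps RM41, RM43.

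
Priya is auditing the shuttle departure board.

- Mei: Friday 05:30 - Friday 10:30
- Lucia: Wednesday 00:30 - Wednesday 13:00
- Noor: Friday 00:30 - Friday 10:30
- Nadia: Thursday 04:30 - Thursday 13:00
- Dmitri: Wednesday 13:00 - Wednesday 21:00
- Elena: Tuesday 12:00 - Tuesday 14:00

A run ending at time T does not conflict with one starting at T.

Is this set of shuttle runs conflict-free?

Two intervals overlap when each starts before the other ends.
Sorted by start: Elena, Lucia, Dmitri, Nadia, Noor, Mei.
Lucia starts after Elena ends; Elena is clear from here.
Dmitri starts exactly when Lucia ends (back-to-back, no overlap); Lucia is clear from here.
Nadia starts after Dmitri ends; Dmitri is clear from here.
Noor starts after Nadia ends; Nadia is clear from here.
Mei starts before Noor ends → Noor and Mei overlap.
That's a conflict, so the schedule is not conflict-free.

No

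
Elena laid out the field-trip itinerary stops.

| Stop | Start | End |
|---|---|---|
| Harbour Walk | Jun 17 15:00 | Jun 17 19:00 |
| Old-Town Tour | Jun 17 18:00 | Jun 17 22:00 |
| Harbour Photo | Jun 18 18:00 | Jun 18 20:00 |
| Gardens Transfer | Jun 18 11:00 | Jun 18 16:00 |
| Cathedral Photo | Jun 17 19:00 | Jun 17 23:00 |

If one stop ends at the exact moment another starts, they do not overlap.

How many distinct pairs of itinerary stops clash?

Sorted by start: Harbour Walk, Old-Town Tour, Cathedral Photo, Gardens Transfer, Harbour Photo.
Old-Town Tour starts before Harbour Walk ends → Harbour Walk and Old-Town Tour overlap.
Cathedral Photo starts exactly when Harbour Walk ends (back-to-back, no overlap), so nothing later overlaps Harbour Walk either.
Cathedral Photo starts before Old-Town Tour ends → Old-Town Tour and Cathedral Photo overlap.
Gardens Transfer starts after Old-Town Tour ends, so nothing later overlaps Old-Town Tour either.
Gardens Transfer starts after Cathedral Photo ends, so nothing later overlaps Cathedral Photo either.
Harbour Photo starts after Gardens Transfer ends.
Overlapping pairs: Cathedral Photo & Old-Town Tour, Harbour Walk & Old-Town Tour — 2 in total.

2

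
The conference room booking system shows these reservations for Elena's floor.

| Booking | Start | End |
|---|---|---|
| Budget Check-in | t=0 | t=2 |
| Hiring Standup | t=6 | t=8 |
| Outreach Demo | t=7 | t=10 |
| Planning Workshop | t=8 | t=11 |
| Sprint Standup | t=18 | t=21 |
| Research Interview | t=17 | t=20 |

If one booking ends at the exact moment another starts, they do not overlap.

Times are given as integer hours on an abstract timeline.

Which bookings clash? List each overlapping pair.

Sorted by start: Budget Check-in, Hiring Standup, Outreach Demo, Planning Workshop, Research Interview, Sprint Standup.
Hiring Standup starts after Budget Check-in ends, so Budget Check-in has no further overlaps.
Outreach Demo starts before Hiring Standup ends → Hiring Standup and Outreach Demo overlap.
Planning Workshop starts exactly when Hiring Standup ends (back-to-back, no overlap), so Hiring Standup has no further overlaps.
Planning Workshop starts before Outreach Demo ends → Outreach Demo and Planning Workshop overlap.
Research Interview starts after Outreach Demo ends, so Outreach Demo has no further overlaps.
Research Interview starts after Planning Workshop ends, so Planning Workshop has no further overlaps.
Sprint Standup starts before Research Interview ends → Research Interview and Sprint Standup overlap.

Hiring Standup & Outreach Demo, Outreach Demo & Planning Workshop, Research Interview & Sprint Standup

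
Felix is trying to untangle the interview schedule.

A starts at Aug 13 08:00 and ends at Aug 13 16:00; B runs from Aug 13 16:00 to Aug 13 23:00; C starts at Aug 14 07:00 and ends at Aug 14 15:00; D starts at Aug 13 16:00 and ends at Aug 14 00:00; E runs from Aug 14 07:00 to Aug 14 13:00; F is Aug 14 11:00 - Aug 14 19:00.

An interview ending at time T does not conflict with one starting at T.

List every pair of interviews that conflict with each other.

Sorted by start: A, B, D, C, E, F.
B starts exactly when A ends (back-to-back, no overlap), so A has no further overlaps.
D starts before B ends → B and D overlap.
C starts after B ends, so B has no further overlaps.
C starts after D ends, so D has no further overlaps.
E starts before C ends → C and E overlap.
F starts before C ends → C and F overlap.
F starts before E ends → E and F overlap.

B & D, C & E, C & F, E & F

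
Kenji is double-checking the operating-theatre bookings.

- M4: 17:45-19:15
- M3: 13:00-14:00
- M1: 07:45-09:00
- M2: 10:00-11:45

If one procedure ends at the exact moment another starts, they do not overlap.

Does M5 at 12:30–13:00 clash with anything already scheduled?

M1: ends 09:00 at or before M5 starts 12:30 → clear.
M2: ends 11:45 at or before M5 starts 12:30 → clear.
M3: starts 13:00 at or after M5 ends 13:00 → clear.
M4: starts 17:45 at or after M5 ends 13:00 → clear.

No — it doesn't clash with anything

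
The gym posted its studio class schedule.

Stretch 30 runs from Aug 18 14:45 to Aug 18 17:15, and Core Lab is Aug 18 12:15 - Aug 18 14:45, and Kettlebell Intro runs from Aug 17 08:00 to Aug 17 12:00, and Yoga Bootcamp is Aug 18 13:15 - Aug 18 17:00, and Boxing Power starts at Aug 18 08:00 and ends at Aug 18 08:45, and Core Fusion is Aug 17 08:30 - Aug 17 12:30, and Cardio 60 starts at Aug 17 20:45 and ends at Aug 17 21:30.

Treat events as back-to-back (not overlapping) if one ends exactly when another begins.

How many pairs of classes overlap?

3

Sorted by start: Kettlebell Intro, Core Fusion, Cardio 60, Boxing Power, Core Lab, Yoga Bootcamp, Stretch 30.
Core Fusion starts before Kettlebell Intro ends → Kettlebell Intro and Core Fusion overlap.
Cardio 60 starts after Kettlebell Intro ends, so Kettlebell Intro has no further overlaps.
Cardio 60 starts after Core Fusion ends, so Core Fusion has no further overlaps.
Boxing Power starts after Cardio 60 ends, so Cardio 60 has no further overlaps.
Core Lab starts after Boxing Power ends, so Boxing Power has no further overlaps.
Yoga Bootcamp starts before Core Lab ends → Core Lab and Yoga Bootcamp overlap.
Stretch 30 starts exactly when Core Lab ends (back-to-back, no overlap).
Stretch 30 starts before Yoga Bootcamp ends → Yoga Bootcamp and Stretch 30 overlap.
Overlapping pairs: Core Fusion & Kettlebell Intro, Core Lab & Yoga Bootcamp, Stretch 30 & Yoga Bootcamp — 3 in total.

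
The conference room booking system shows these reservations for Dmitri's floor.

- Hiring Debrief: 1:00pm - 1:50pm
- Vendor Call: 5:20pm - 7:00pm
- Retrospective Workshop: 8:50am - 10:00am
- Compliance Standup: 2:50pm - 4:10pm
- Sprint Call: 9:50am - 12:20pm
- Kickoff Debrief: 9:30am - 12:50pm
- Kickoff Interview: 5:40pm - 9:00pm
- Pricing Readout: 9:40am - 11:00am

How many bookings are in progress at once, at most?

4

Walk through starts and ends in time order (an end at T is processed before a start at T):
8:50am start Retrospective Workshop → 1
9:30am start Kickoff Debrief → 2
9:40am start Pricing Readout → 3
9:50am start Sprint Call → 4
10:00am end Retrospective Workshop → 3
11:00am end Pricing Readout → 2
12:20pm end Sprint Call → 1
12:50pm end Kickoff Debrief → 0
1:00pm start Hiring Debrief → 1
1:50pm end Hiring Debrief → 0
2:50pm start Compliance Standup → 1
4:10pm end Compliance Standup → 0
5:20pm start Vendor Call → 1
5:40pm start Kickoff Interview → 2
7:00pm end Vendor Call → 1
9:00pm end Kickoff Interview → 0
Peak is 4, at 9:50am (Kickoff Debrief, Pricing Readout, Retrospective Workshop, Sprint Call).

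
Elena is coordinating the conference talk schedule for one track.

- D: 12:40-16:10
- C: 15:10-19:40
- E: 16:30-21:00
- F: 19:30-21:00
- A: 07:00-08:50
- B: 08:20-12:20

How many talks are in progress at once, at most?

3

Sweep the timeline, counting +1 at each start and −1 at each end (ends before starts at a tie):
07:00 start A → 1
08:20 start B → 2
08:50 end A → 1
12:20 end B → 0
12:40 start D → 1
15:10 start C → 2
16:10 end D → 1
16:30 start E → 2
19:30 start F → 3
19:40 end C → 2
21:00 end E → 1
21:00 end F → 0
Peak is 3, at 19:30 (C, E, F).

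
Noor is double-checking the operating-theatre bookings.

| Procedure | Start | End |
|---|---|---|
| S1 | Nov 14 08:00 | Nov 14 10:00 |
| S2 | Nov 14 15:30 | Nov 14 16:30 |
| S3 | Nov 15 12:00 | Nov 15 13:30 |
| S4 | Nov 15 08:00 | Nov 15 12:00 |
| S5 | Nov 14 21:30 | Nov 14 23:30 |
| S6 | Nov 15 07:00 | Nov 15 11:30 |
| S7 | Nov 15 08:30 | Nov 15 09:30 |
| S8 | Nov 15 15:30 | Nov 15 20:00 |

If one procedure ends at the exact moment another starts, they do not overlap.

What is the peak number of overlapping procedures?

3

Sort all start/end points and keep a running count:
Nov 14 08:00 start S1 → 1
Nov 14 10:00 end S1 → 0
Nov 14 15:30 start S2 → 1
Nov 14 16:30 end S2 → 0
Nov 14 21:30 start S5 → 1
Nov 14 23:30 end S5 → 0
Nov 15 07:00 start S6 → 1
Nov 15 08:00 start S4 → 2
Nov 15 08:30 start S7 → 3
Nov 15 09:30 end S7 → 2
Nov 15 11:30 end S6 → 1
Nov 15 12:00 end S4 → 0
Nov 15 12:00 start S3 → 1
Nov 15 13:30 end S3 → 0
Nov 15 15:30 start S8 → 1
Nov 15 20:00 end S8 → 0
Peak is 3, at Nov 15 08:30 (S4, S6, S7).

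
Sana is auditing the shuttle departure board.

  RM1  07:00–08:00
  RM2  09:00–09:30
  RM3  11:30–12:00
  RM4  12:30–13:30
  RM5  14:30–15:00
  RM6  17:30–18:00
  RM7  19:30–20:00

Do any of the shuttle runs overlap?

No

Sorted by start: RM1, RM2, RM3, RM4, RM5, RM6, RM7.
RM2 starts after RM1 ends — done with RM1.
RM3 starts after RM2 ends — done with RM2.
RM4 starts after RM3 ends — done with RM3.
RM5 starts after RM4 ends — done with RM4.
RM6 starts after RM5 ends — done with RM5.
RM7 starts after RM6 ends.
Every pair is clear; the schedule has no overlaps.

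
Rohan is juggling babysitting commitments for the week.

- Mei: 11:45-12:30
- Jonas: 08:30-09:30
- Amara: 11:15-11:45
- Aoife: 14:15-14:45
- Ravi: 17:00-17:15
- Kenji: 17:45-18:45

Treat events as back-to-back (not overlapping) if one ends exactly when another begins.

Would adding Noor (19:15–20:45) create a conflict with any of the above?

Jonas: ends 09:30 at or before Noor starts 19:15 → clear.
Amara: ends 11:45 at or before Noor starts 19:15 → clear.
Mei: ends 12:30 at or before Noor starts 19:15 → clear.
Aoife: ends 14:45 at or before Noor starts 19:15 → clear.
Ravi: ends 17:15 at or before Noor starts 19:15 → clear.
Kenji: ends 18:45 at or before Noor starts 19:15 → clear.

No — it doesn't clash with anything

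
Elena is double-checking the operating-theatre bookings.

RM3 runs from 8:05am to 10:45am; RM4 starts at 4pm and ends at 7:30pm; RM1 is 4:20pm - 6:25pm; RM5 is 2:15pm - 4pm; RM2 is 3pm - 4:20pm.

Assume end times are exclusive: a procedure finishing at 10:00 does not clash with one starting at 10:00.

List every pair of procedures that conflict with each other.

RM1 & RM4, RM2 & RM4, RM2 & RM5

Sorted by start: RM3, RM5, RM2, RM4, RM1.
RM5 starts after RM3 ends, so nothing later overlaps RM3 either.
RM2 starts before RM5 ends → RM5 and RM2 overlap.
RM4 starts exactly when RM5 ends (back-to-back, no overlap), so nothing later overlaps RM5 either.
RM4 starts before RM2 ends → RM2 and RM4 overlap.
RM1 starts exactly when RM2 ends (back-to-back, no overlap).
RM1 starts before RM4 ends → RM4 and RM1 overlap.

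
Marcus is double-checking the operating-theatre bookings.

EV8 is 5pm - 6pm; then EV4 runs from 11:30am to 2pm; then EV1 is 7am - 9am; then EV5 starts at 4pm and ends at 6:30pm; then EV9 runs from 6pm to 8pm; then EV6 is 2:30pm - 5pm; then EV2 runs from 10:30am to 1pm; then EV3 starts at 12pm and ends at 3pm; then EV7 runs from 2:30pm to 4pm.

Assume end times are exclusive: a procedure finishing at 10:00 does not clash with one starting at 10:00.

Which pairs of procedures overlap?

EV2 & EV3, EV2 & EV4, EV3 & EV4, EV3 & EV6, EV3 & EV7, EV5 & EV6, EV5 & EV8, EV5 & EV9, EV6 & EV7

Check each pair: they overlap iff neither finishes before the other starts.
Sorted by start: EV1, EV2, EV4, EV3, EV6, EV7, EV5, EV8, EV9.
EV2 starts after EV1 ends — done with EV1.
EV4 starts before EV2 ends → EV2 and EV4 overlap.
EV3 starts before EV2 ends → EV2 and EV3 overlap.
EV6 starts after EV2 ends — done with EV2.
EV3 starts before EV4 ends → EV4 and EV3 overlap.
EV6 starts after EV4 ends — done with EV4.
EV6 starts before EV3 ends → EV3 and EV6 overlap.
EV7 starts before EV3 ends → EV3 and EV7 overlap.
EV5 starts after EV3 ends — done with EV3.
EV7 starts before EV6 ends → EV6 and EV7 overlap.
EV5 starts before EV6 ends → EV6 and EV5 overlap.
EV8 starts exactly when EV6 ends (back-to-back, no overlap) — done with EV6.
EV5 starts exactly when EV7 ends (back-to-back, no overlap) — done with EV7.
EV8 starts before EV5 ends → EV5 and EV8 overlap.
EV9 starts before EV5 ends → EV5 and EV9 overlap.
EV9 starts exactly when EV8 ends (back-to-back, no overlap).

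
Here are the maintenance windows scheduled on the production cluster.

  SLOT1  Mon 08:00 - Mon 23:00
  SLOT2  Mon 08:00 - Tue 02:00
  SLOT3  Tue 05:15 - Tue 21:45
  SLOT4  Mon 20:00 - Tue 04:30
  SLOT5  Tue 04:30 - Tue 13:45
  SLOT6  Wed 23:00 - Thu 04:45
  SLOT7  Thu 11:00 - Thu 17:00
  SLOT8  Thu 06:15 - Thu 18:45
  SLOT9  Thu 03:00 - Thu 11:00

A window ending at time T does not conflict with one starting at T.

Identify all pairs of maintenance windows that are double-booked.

SLOT1 & SLOT2, SLOT1 & SLOT4, SLOT2 & SLOT4, SLOT3 & SLOT5, SLOT6 & SLOT9, SLOT7 & SLOT8, SLOT8 & SLOT9

Sorted by start: SLOT1, SLOT2, SLOT4, SLOT5, SLOT3, SLOT6, SLOT9, SLOT8, SLOT7.
SLOT2 starts before SLOT1 ends → SLOT1 and SLOT2 overlap.
SLOT4 starts before SLOT1 ends → SLOT1 and SLOT4 overlap.
SLOT5 starts after SLOT1 ends — done with SLOT1.
SLOT4 starts before SLOT2 ends → SLOT2 and SLOT4 overlap.
SLOT5 starts after SLOT2 ends — done with SLOT2.
SLOT5 starts exactly when SLOT4 ends (back-to-back, no overlap) — done with SLOT4.
SLOT3 starts before SLOT5 ends → SLOT5 and SLOT3 overlap.
SLOT6 starts after SLOT5 ends — done with SLOT5.
SLOT6 starts after SLOT3 ends — done with SLOT3.
SLOT9 starts before SLOT6 ends → SLOT6 and SLOT9 overlap.
SLOT8 starts after SLOT6 ends — done with SLOT6.
SLOT8 starts before SLOT9 ends → SLOT9 and SLOT8 overlap.
SLOT7 starts exactly when SLOT9 ends (back-to-back, no overlap).
SLOT7 starts before SLOT8 ends → SLOT8 and SLOT7 overlap.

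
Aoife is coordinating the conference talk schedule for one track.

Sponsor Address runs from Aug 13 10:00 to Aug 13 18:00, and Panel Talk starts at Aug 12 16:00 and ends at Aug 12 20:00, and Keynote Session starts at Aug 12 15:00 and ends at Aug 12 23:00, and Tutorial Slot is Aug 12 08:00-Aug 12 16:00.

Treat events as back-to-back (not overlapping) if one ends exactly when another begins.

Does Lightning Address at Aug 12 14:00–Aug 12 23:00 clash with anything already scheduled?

Yes — it overlaps Keynote Session, Panel Talk, Tutorial Slot

Tutorial Slot: starts Aug 12 08:00 before Lightning Address ends Aug 12 23:00, and ends Aug 12 16:00 after Lightning Address starts Aug 12 14:00 → overlap.
Keynote Session: starts Aug 12 15:00 before Lightning Address ends Aug 12 23:00, and ends Aug 12 23:00 after Lightning Address starts Aug 12 14:00 → overlap.
Panel Talk: starts Aug 12 16:00 before Lightning Address ends Aug 12 23:00, and ends Aug 12 20:00 after Lightning Address starts Aug 12 14:00 → overlap.
Sponsor Address: starts Aug 13 10:00 at or after Lightning Address ends Aug 12 23:00 → clear.
Lightning Address overlaps Tutorial Slot, Keynote Session, Panel Talk.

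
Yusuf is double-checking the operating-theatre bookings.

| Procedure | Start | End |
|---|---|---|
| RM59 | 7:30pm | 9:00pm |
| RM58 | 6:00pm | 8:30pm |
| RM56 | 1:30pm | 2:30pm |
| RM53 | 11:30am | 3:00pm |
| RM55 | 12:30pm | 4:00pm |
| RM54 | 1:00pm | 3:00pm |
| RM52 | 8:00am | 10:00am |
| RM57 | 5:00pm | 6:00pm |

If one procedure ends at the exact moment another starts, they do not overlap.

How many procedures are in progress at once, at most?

Walk through starts and ends in time order (an end at T is processed before a start at T):
8:00am start RM52 → 1
10:00am end RM52 → 0
11:30am start RM53 → 1
12:30pm start RM55 → 2
1:00pm start RM54 → 3
1:30pm start RM56 → 4
2:30pm end RM56 → 3
3:00pm end RM53 → 2
3:00pm end RM54 → 1
4:00pm end RM55 → 0
5:00pm start RM57 → 1
6:00pm end RM57 → 0
6:00pm start RM58 → 1
7:30pm start RM59 → 2
8:30pm end RM58 → 1
9:00pm end RM59 → 0
Peak is 4, at 1:30pm (RM53, RM54, RM55, RM56).

4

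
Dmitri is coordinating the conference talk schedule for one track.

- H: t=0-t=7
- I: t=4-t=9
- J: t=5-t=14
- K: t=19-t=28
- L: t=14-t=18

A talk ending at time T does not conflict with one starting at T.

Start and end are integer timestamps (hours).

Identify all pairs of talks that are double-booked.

Sorted by start: H, I, J, L, K.
I starts before H ends → H and I overlap.
J starts before H ends → H and J overlap.
L starts after H ends — done with H.
J starts before I ends → I and J overlap.
L starts after I ends — done with I.
L starts exactly when J ends (back-to-back, no overlap) — done with J.
K starts after L ends.

H & I, H & J, I & J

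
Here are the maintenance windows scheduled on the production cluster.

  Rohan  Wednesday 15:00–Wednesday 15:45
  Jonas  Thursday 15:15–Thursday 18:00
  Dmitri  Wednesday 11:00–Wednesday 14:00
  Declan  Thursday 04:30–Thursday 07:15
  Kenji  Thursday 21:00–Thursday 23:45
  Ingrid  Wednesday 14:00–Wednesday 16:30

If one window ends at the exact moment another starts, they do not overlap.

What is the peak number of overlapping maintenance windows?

2

Sort all start/end points and keep a running count:
Wednesday 11:00 start Dmitri → 1
Wednesday 14:00 end Dmitri → 0
Wednesday 14:00 start Ingrid → 1
Wednesday 15:00 start Rohan → 2
Wednesday 15:45 end Rohan → 1
Wednesday 16:30 end Ingrid → 0
Thursday 04:30 start Declan → 1
Thursday 07:15 end Declan → 0
Thursday 15:15 start Jonas → 1
Thursday 18:00 end Jonas → 0
Thursday 21:00 start Kenji → 1
Thursday 23:45 end Kenji → 0
Peak is 2, at Wednesday 15:00 (Ingrid, Rohan).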